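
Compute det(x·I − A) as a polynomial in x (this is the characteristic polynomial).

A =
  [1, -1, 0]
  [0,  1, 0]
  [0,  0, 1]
x^3 - 3*x^2 + 3*x - 1

Expanding det(x·I − A) (e.g. by cofactor expansion or by noting that A is similar to its Jordan form J, which has the same characteristic polynomial as A) gives
  χ_A(x) = x^3 - 3*x^2 + 3*x - 1
which factors as (x - 1)^3. The eigenvalues (with algebraic multiplicities) are λ = 1 with multiplicity 3.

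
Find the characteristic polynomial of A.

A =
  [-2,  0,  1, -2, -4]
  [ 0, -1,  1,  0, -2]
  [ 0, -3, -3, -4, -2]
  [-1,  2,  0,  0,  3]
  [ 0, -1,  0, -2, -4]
x^5 + 10*x^4 + 40*x^3 + 80*x^2 + 80*x + 32

Expanding det(x·I − A) (e.g. by cofactor expansion or by noting that A is similar to its Jordan form J, which has the same characteristic polynomial as A) gives
  χ_A(x) = x^5 + 10*x^4 + 40*x^3 + 80*x^2 + 80*x + 32
which factors as (x + 2)^5. The eigenvalues (with algebraic multiplicities) are λ = -2 with multiplicity 5.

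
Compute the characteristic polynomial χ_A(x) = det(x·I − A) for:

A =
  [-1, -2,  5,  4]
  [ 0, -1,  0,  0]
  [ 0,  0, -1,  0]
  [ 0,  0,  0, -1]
x^4 + 4*x^3 + 6*x^2 + 4*x + 1

Expanding det(x·I − A) (e.g. by cofactor expansion or by noting that A is similar to its Jordan form J, which has the same characteristic polynomial as A) gives
  χ_A(x) = x^4 + 4*x^3 + 6*x^2 + 4*x + 1
which factors as (x + 1)^4. The eigenvalues (with algebraic multiplicities) are λ = -1 with multiplicity 4.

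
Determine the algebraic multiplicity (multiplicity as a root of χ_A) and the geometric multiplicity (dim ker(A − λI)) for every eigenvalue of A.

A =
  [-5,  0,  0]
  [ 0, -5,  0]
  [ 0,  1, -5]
λ = -5: alg = 3, geom = 2

Step 1 — factor the characteristic polynomial to read off the algebraic multiplicities:
  χ_A(x) = (x + 5)^3

Step 2 — compute geometric multiplicities via the rank-nullity identity g(λ) = n − rank(A − λI):
  rank(A − (-5)·I) = 1, so dim ker(A − (-5)·I) = n − 1 = 2

Summary:
  λ = -5: algebraic multiplicity = 3, geometric multiplicity = 2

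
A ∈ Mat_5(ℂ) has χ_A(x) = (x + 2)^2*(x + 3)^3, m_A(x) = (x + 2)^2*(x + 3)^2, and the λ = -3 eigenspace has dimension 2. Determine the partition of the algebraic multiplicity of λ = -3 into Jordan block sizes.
Block sizes for λ = -3: [2, 1]

Step 1 — from the characteristic polynomial, algebraic multiplicity of λ = -3 is 3. From dim ker(A − (-3)·I) = 2, there are exactly 2 Jordan blocks for λ = -3.
Step 2 — from the minimal polynomial, the factor (x + 3)^2 tells us the largest block for λ = -3 has size 2.
Step 3 — with total size 3, 2 blocks, and largest block 2, the block sizes (in nonincreasing order) are [2, 1].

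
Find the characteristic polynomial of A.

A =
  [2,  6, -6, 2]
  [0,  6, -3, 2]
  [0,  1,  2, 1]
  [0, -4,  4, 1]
x^4 - 11*x^3 + 45*x^2 - 81*x + 54

Expanding det(x·I − A) (e.g. by cofactor expansion or by noting that A is similar to its Jordan form J, which has the same characteristic polynomial as A) gives
  χ_A(x) = x^4 - 11*x^3 + 45*x^2 - 81*x + 54
which factors as (x - 3)^3*(x - 2). The eigenvalues (with algebraic multiplicities) are λ = 2 with multiplicity 1, λ = 3 with multiplicity 3.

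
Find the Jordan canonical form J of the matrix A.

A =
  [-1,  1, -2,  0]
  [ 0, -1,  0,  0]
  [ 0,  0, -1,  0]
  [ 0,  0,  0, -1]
J_2(-1) ⊕ J_1(-1) ⊕ J_1(-1)

The characteristic polynomial is
  det(x·I − A) = x^4 + 4*x^3 + 6*x^2 + 4*x + 1 = (x + 1)^4

Eigenvalues and multiplicities (the geometric multiplicity of λ is n − rank(A − λI), which equals the number of Jordan blocks for λ):
  λ = -1: algebraic multiplicity = 4, geometric multiplicity = 3

Determining the block sizes for each eigenvalue:
  λ = -1: 3 blocks summing to 4 forces exactly one block of size 2 and the rest size 1 → block sizes [2, 1, 1]

Assembling the blocks gives a Jordan form
J =
  [-1,  1,  0,  0]
  [ 0, -1,  0,  0]
  [ 0,  0, -1,  0]
  [ 0,  0,  0, -1]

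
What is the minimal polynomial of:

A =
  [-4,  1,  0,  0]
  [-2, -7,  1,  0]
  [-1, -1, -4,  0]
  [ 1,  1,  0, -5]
x^3 + 15*x^2 + 75*x + 125

The characteristic polynomial is χ_A(x) = (x + 5)^4, so the eigenvalues are known. The minimal polynomial is
  m_A(x) = Π_λ (x − λ)^{k_λ}
where k_λ is the size of the *largest* Jordan block for λ (equivalently, the smallest k with (A − λI)^k v = 0 for every generalised eigenvector v of λ).

  λ = -5: largest Jordan block has size 3, contributing (x + 5)^3

So m_A(x) = (x + 5)^3 = x^3 + 15*x^2 + 75*x + 125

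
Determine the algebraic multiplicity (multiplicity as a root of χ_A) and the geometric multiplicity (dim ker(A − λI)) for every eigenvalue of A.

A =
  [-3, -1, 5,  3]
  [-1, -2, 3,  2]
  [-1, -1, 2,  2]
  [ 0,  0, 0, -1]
λ = -1: alg = 4, geom = 2

Step 1 — factor the characteristic polynomial to read off the algebraic multiplicities:
  χ_A(x) = (x + 1)^4

Step 2 — compute geometric multiplicities via the rank-nullity identity g(λ) = n − rank(A − λI):
  rank(A − (-1)·I) = 2, so dim ker(A − (-1)·I) = n − 2 = 2

Summary:
  λ = -1: algebraic multiplicity = 4, geometric multiplicity = 2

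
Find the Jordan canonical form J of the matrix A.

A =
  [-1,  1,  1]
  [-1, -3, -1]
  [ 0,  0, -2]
J_2(-2) ⊕ J_1(-2)

The characteristic polynomial is
  det(x·I − A) = x^3 + 6*x^2 + 12*x + 8 = (x + 2)^3

Eigenvalues and multiplicities (the geometric multiplicity of λ is n − rank(A − λI), which equals the number of Jordan blocks for λ):
  λ = -2: algebraic multiplicity = 3, geometric multiplicity = 2

Determining the block sizes for each eigenvalue:
  λ = -2: 2 blocks summing to 3 forces exactly one block of size 2 and the rest size 1 → block sizes [2, 1]

Assembling the blocks gives a Jordan form
J =
  [-2,  1,  0]
  [ 0, -2,  0]
  [ 0,  0, -2]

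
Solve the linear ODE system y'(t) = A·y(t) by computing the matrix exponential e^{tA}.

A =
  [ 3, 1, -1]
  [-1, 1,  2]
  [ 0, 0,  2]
e^{tA} =
  [t*exp(2*t) + exp(2*t), t*exp(2*t), t^2*exp(2*t)/2 - t*exp(2*t)]
  [-t*exp(2*t), -t*exp(2*t) + exp(2*t), -t^2*exp(2*t)/2 + 2*t*exp(2*t)]
  [0, 0, exp(2*t)]

Strategy: write A = P · J · P⁻¹ where J is a Jordan canonical form, so e^{tA} = P · e^{tJ} · P⁻¹, and e^{tJ} can be computed block-by-block.

A has Jordan form
J =
  [2, 1, 0]
  [0, 2, 1]
  [0, 0, 2]
(up to reordering of blocks).

Per-block formulas:
  For a 3×3 Jordan block J_3(2): exp(t · J_3(2)) = e^(2t)·(I + t·N + (t^2/2)·N^2), where N is the 3×3 nilpotent shift.

After assembling e^{tJ} and conjugating by P, we get:

e^{tA} =
  [t*exp(2*t) + exp(2*t), t*exp(2*t), t^2*exp(2*t)/2 - t*exp(2*t)]
  [-t*exp(2*t), -t*exp(2*t) + exp(2*t), -t^2*exp(2*t)/2 + 2*t*exp(2*t)]
  [0, 0, exp(2*t)]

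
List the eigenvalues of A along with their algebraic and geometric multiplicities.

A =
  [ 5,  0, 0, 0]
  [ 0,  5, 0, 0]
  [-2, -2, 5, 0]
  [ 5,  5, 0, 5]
λ = 5: alg = 4, geom = 3

Step 1 — factor the characteristic polynomial to read off the algebraic multiplicities:
  χ_A(x) = (x - 5)^4

Step 2 — compute geometric multiplicities via the rank-nullity identity g(λ) = n − rank(A − λI):
  rank(A − (5)·I) = 1, so dim ker(A − (5)·I) = n − 1 = 3

Summary:
  λ = 5: algebraic multiplicity = 4, geometric multiplicity = 3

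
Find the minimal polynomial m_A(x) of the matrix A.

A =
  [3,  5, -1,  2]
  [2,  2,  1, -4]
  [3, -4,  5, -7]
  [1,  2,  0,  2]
x^3 - 9*x^2 + 27*x - 27

The characteristic polynomial is χ_A(x) = (x - 3)^4, so the eigenvalues are known. The minimal polynomial is
  m_A(x) = Π_λ (x − λ)^{k_λ}
where k_λ is the size of the *largest* Jordan block for λ (equivalently, the smallest k with (A − λI)^k v = 0 for every generalised eigenvector v of λ).

  λ = 3: largest Jordan block has size 3, contributing (x − 3)^3

So m_A(x) = (x - 3)^3 = x^3 - 9*x^2 + 27*x - 27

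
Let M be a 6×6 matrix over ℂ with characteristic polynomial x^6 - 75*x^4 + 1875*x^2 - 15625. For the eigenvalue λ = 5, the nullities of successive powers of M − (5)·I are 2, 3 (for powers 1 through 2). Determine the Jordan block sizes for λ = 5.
Block sizes for λ = 5: [2, 1]

From the dimensions of kernels of powers, the number of Jordan blocks of size at least j is d_j − d_{j−1} where d_j = dim ker(N^j) (with d_0 = 0). Computing the differences gives [2, 1].
The number of blocks of size exactly k is (#blocks of size ≥ k) − (#blocks of size ≥ k + 1), so the partition is: 1 block(s) of size 1, 1 block(s) of size 2.
In nonincreasing order the block sizes are [2, 1].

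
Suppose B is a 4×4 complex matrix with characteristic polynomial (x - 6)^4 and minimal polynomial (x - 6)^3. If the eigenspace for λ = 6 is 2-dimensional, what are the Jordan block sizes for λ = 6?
Block sizes for λ = 6: [3, 1]

Step 1 — from the characteristic polynomial, algebraic multiplicity of λ = 6 is 4. From dim ker(B − (6)·I) = 2, there are exactly 2 Jordan blocks for λ = 6.
Step 2 — from the minimal polynomial, the factor (x − 6)^3 tells us the largest block for λ = 6 has size 3.
Step 3 — with total size 4, 2 blocks, and largest block 3, the block sizes (in nonincreasing order) are [3, 1].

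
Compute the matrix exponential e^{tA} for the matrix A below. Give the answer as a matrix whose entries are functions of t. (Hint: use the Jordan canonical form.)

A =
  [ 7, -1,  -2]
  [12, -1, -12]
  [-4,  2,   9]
e^{tA} =
  [2*t*exp(5*t) + exp(5*t), -t*exp(5*t), -2*t*exp(5*t)]
  [12*t*exp(5*t), -6*t*exp(5*t) + exp(5*t), -12*t*exp(5*t)]
  [-4*t*exp(5*t), 2*t*exp(5*t), 4*t*exp(5*t) + exp(5*t)]

Strategy: write A = P · J · P⁻¹ where J is a Jordan canonical form, so e^{tA} = P · e^{tJ} · P⁻¹, and e^{tJ} can be computed block-by-block.

A has Jordan form
J =
  [5, 1, 0]
  [0, 5, 0]
  [0, 0, 5]
(up to reordering of blocks).

Per-block formulas:
  For a 1×1 block at λ = 5: exp(t · [5]) = [e^(5t)].
  For a 2×2 Jordan block J_2(5): exp(t · J_2(5)) = e^(5t)·(I + t·N), where N is the 2×2 nilpotent shift.

After assembling e^{tJ} and conjugating by P, we get:

e^{tA} =
  [2*t*exp(5*t) + exp(5*t), -t*exp(5*t), -2*t*exp(5*t)]
  [12*t*exp(5*t), -6*t*exp(5*t) + exp(5*t), -12*t*exp(5*t)]
  [-4*t*exp(5*t), 2*t*exp(5*t), 4*t*exp(5*t) + exp(5*t)]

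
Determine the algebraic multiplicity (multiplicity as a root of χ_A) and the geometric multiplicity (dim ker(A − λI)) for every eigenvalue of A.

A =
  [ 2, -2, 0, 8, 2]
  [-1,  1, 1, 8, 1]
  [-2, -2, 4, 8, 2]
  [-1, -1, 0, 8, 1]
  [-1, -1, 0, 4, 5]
λ = 4: alg = 5, geom = 3

Step 1 — factor the characteristic polynomial to read off the algebraic multiplicities:
  χ_A(x) = (x - 4)^5

Step 2 — compute geometric multiplicities via the rank-nullity identity g(λ) = n − rank(A − λI):
  rank(A − (4)·I) = 2, so dim ker(A − (4)·I) = n − 2 = 3

Summary:
  λ = 4: algebraic multiplicity = 5, geometric multiplicity = 3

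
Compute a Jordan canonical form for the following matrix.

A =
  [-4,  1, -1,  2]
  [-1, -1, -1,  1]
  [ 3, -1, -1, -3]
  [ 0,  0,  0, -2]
J_3(-2) ⊕ J_1(-2)

The characteristic polynomial is
  det(x·I − A) = x^4 + 8*x^3 + 24*x^2 + 32*x + 16 = (x + 2)^4

Eigenvalues and multiplicities (the geometric multiplicity of λ is n − rank(A − λI), which equals the number of Jordan blocks for λ):
  λ = -2: algebraic multiplicity = 4, geometric multiplicity = 2

Determining the block sizes for each eigenvalue:
  λ = -2: with am = 4 and gm = 2, the partition is not yet determined (e.g. several partitions of 4 into 2 parts exist). Let N = A − (-2)·I. Computing rank(N^1) = 2, rank(N^2) = 1, rank(N^3) = 0; the number of blocks of size ≥ j is rank(N^{j−1}) − rank(N^j), giving [2, 1, 1]. So we have 1 block(s) of size 3, 1 block(s) of size 1 → block sizes [3, 1]

Assembling the blocks gives a Jordan form
J =
  [-2,  1,  0,  0]
  [ 0, -2,  1,  0]
  [ 0,  0, -2,  0]
  [ 0,  0,  0, -2]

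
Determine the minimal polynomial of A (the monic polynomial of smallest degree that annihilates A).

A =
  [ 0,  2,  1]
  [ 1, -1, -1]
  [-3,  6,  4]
x^2 - 2*x + 1

The characteristic polynomial is χ_A(x) = (x - 1)^3, so the eigenvalues are known. The minimal polynomial is
  m_A(x) = Π_λ (x − λ)^{k_λ}
where k_λ is the size of the *largest* Jordan block for λ (equivalently, the smallest k with (A − λI)^k v = 0 for every generalised eigenvector v of λ).

  λ = 1: largest Jordan block has size 2, contributing (x − 1)^2

So m_A(x) = (x - 1)^2 = x^2 - 2*x + 1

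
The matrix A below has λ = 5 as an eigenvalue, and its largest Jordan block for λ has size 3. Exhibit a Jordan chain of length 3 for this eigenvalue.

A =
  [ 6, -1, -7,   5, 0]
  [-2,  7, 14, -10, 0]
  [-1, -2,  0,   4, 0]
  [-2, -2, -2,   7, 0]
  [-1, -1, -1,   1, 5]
A Jordan chain for λ = 5 of length 3:
v_1 = (1, -2, -1, -2, -1)ᵀ
v_2 = (-1, 2, -2, -2, -1)ᵀ
v_3 = (0, 1, 0, 0, 0)ᵀ

Let N = A − (5)·I. We want v_3 with N^3 v_3 = 0 but N^2 v_3 ≠ 0; then v_{j-1} := N · v_j for j = 3, …, 2.

Pick v_3 = (0, 1, 0, 0, 0)ᵀ.
Then v_2 = N · v_3 = (-1, 2, -2, -2, -1)ᵀ.
Then v_1 = N · v_2 = (1, -2, -1, -2, -1)ᵀ.

Sanity check: (A − (5)·I) v_1 = (0, 0, 0, 0, 0)ᵀ = 0. ✓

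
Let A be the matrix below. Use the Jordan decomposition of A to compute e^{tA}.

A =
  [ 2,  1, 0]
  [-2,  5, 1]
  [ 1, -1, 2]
e^{tA} =
  [-t^2*exp(3*t)/2 - t*exp(3*t) + exp(3*t), t^2*exp(3*t)/2 + t*exp(3*t), t^2*exp(3*t)/2]
  [-t^2*exp(3*t)/2 - 2*t*exp(3*t), t^2*exp(3*t)/2 + 2*t*exp(3*t) + exp(3*t), t^2*exp(3*t)/2 + t*exp(3*t)]
  [t*exp(3*t), -t*exp(3*t), -t*exp(3*t) + exp(3*t)]

Strategy: write A = P · J · P⁻¹ where J is a Jordan canonical form, so e^{tA} = P · e^{tJ} · P⁻¹, and e^{tJ} can be computed block-by-block.

A has Jordan form
J =
  [3, 1, 0]
  [0, 3, 1]
  [0, 0, 3]
(up to reordering of blocks).

Per-block formulas:
  For a 3×3 Jordan block J_3(3): exp(t · J_3(3)) = e^(3t)·(I + t·N + (t^2/2)·N^2), where N is the 3×3 nilpotent shift.

After assembling e^{tJ} and conjugating by P, we get:

e^{tA} =
  [-t^2*exp(3*t)/2 - t*exp(3*t) + exp(3*t), t^2*exp(3*t)/2 + t*exp(3*t), t^2*exp(3*t)/2]
  [-t^2*exp(3*t)/2 - 2*t*exp(3*t), t^2*exp(3*t)/2 + 2*t*exp(3*t) + exp(3*t), t^2*exp(3*t)/2 + t*exp(3*t)]
  [t*exp(3*t), -t*exp(3*t), -t*exp(3*t) + exp(3*t)]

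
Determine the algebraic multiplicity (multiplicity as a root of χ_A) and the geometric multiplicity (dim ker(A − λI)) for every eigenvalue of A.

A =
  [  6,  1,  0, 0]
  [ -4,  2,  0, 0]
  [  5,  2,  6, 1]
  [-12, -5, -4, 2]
λ = 4: alg = 4, geom = 2

Step 1 — factor the characteristic polynomial to read off the algebraic multiplicities:
  χ_A(x) = (x - 4)^4

Step 2 — compute geometric multiplicities via the rank-nullity identity g(λ) = n − rank(A − λI):
  rank(A − (4)·I) = 2, so dim ker(A − (4)·I) = n − 2 = 2

Summary:
  λ = 4: algebraic multiplicity = 4, geometric multiplicity = 2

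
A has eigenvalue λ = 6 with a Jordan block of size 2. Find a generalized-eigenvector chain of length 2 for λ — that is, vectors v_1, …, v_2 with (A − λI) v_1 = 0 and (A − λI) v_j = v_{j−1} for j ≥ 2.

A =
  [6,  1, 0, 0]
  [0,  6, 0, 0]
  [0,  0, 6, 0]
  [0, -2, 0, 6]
A Jordan chain for λ = 6 of length 2:
v_1 = (1, 0, 0, -2)ᵀ
v_2 = (0, 1, 0, 0)ᵀ

Let N = A − (6)·I. We want v_2 with N^2 v_2 = 0 but N^1 v_2 ≠ 0; then v_{j-1} := N · v_j for j = 2, …, 2.

Pick v_2 = (0, 1, 0, 0)ᵀ.
Then v_1 = N · v_2 = (1, 0, 0, -2)ᵀ.

Sanity check: (A − (6)·I) v_1 = (0, 0, 0, 0)ᵀ = 0. ✓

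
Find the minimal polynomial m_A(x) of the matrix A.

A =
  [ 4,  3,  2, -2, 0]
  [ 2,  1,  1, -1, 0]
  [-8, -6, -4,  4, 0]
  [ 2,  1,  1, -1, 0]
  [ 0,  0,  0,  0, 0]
x^3

The characteristic polynomial is χ_A(x) = x^5, so the eigenvalues are known. The minimal polynomial is
  m_A(x) = Π_λ (x − λ)^{k_λ}
where k_λ is the size of the *largest* Jordan block for λ (equivalently, the smallest k with (A − λI)^k v = 0 for every generalised eigenvector v of λ).

  λ = 0: largest Jordan block has size 3, contributing (x − 0)^3

So m_A(x) = x^3 = x^3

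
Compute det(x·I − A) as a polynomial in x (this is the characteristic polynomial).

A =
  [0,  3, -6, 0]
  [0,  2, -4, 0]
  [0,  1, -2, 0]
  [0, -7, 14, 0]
x^4

Expanding det(x·I − A) (e.g. by cofactor expansion or by noting that A is similar to its Jordan form J, which has the same characteristic polynomial as A) gives
  χ_A(x) = x^4
which factors as x^4. The eigenvalues (with algebraic multiplicities) are λ = 0 with multiplicity 4.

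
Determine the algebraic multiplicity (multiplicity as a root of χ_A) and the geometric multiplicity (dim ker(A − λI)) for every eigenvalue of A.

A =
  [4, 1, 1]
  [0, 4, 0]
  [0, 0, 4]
λ = 4: alg = 3, geom = 2

Step 1 — factor the characteristic polynomial to read off the algebraic multiplicities:
  χ_A(x) = (x - 4)^3

Step 2 — compute geometric multiplicities via the rank-nullity identity g(λ) = n − rank(A − λI):
  rank(A − (4)·I) = 1, so dim ker(A − (4)·I) = n − 1 = 2

Summary:
  λ = 4: algebraic multiplicity = 3, geometric multiplicity = 2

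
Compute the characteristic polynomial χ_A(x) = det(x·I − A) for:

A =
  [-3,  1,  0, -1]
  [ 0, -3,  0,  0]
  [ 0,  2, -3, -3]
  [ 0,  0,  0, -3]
x^4 + 12*x^3 + 54*x^2 + 108*x + 81

Expanding det(x·I − A) (e.g. by cofactor expansion or by noting that A is similar to its Jordan form J, which has the same characteristic polynomial as A) gives
  χ_A(x) = x^4 + 12*x^3 + 54*x^2 + 108*x + 81
which factors as (x + 3)^4. The eigenvalues (with algebraic multiplicities) are λ = -3 with multiplicity 4.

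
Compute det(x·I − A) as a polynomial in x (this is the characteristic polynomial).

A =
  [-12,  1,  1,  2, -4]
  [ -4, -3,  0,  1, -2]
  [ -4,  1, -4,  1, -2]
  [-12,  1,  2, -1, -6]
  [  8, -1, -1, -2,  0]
x^5 + 20*x^4 + 160*x^3 + 640*x^2 + 1280*x + 1024

Expanding det(x·I − A) (e.g. by cofactor expansion or by noting that A is similar to its Jordan form J, which has the same characteristic polynomial as A) gives
  χ_A(x) = x^5 + 20*x^4 + 160*x^3 + 640*x^2 + 1280*x + 1024
which factors as (x + 4)^5. The eigenvalues (with algebraic multiplicities) are λ = -4 with multiplicity 5.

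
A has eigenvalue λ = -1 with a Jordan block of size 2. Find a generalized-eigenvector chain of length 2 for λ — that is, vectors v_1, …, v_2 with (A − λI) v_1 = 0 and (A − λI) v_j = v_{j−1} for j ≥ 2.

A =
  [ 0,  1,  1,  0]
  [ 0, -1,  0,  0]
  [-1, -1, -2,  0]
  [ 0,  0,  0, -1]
A Jordan chain for λ = -1 of length 2:
v_1 = (1, 0, -1, 0)ᵀ
v_2 = (1, 0, 0, 0)ᵀ

Let N = A − (-1)·I. We want v_2 with N^2 v_2 = 0 but N^1 v_2 ≠ 0; then v_{j-1} := N · v_j for j = 2, …, 2.

Pick v_2 = (1, 0, 0, 0)ᵀ.
Then v_1 = N · v_2 = (1, 0, -1, 0)ᵀ.

Sanity check: (A − (-1)·I) v_1 = (0, 0, 0, 0)ᵀ = 0. ✓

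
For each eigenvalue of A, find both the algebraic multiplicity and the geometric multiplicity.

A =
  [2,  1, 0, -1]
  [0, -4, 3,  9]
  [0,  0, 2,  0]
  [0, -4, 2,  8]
λ = 2: alg = 4, geom = 2

Step 1 — factor the characteristic polynomial to read off the algebraic multiplicities:
  χ_A(x) = (x - 2)^4

Step 2 — compute geometric multiplicities via the rank-nullity identity g(λ) = n − rank(A − λI):
  rank(A − (2)·I) = 2, so dim ker(A − (2)·I) = n − 2 = 2

Summary:
  λ = 2: algebraic multiplicity = 4, geometric multiplicity = 2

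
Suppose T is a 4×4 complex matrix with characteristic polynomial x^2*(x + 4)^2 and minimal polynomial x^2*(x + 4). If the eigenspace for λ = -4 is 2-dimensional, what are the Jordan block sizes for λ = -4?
Block sizes for λ = -4: [1, 1]

Step 1 — from the characteristic polynomial, algebraic multiplicity of λ = -4 is 2. From dim ker(T − (-4)·I) = 2, there are exactly 2 Jordan blocks for λ = -4.
Step 2 — from the minimal polynomial, the factor (x + 4) tells us the largest block for λ = -4 has size 1.
Step 3 — with total size 2, 2 blocks, and largest block 1, the block sizes (in nonincreasing order) are [1, 1].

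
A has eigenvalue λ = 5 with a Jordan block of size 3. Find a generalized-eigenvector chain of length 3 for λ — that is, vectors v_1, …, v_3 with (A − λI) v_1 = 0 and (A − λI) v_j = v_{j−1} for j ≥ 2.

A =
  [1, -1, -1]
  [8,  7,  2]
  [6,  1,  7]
A Jordan chain for λ = 5 of length 3:
v_1 = (2, -4, -4)ᵀ
v_2 = (-4, 8, 6)ᵀ
v_3 = (1, 0, 0)ᵀ

Let N = A − (5)·I. We want v_3 with N^3 v_3 = 0 but N^2 v_3 ≠ 0; then v_{j-1} := N · v_j for j = 3, …, 2.

Pick v_3 = (1, 0, 0)ᵀ.
Then v_2 = N · v_3 = (-4, 8, 6)ᵀ.
Then v_1 = N · v_2 = (2, -4, -4)ᵀ.

Sanity check: (A − (5)·I) v_1 = (0, 0, 0)ᵀ = 0. ✓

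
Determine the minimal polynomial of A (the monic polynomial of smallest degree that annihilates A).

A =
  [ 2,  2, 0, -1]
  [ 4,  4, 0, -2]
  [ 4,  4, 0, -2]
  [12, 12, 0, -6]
x^2

The characteristic polynomial is χ_A(x) = x^4, so the eigenvalues are known. The minimal polynomial is
  m_A(x) = Π_λ (x − λ)^{k_λ}
where k_λ is the size of the *largest* Jordan block for λ (equivalently, the smallest k with (A − λI)^k v = 0 for every generalised eigenvector v of λ).

  λ = 0: largest Jordan block has size 2, contributing (x − 0)^2

So m_A(x) = x^2 = x^2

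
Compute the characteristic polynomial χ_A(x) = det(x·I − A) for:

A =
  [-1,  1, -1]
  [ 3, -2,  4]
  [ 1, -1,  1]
x^3 + 2*x^2 + x

Expanding det(x·I − A) (e.g. by cofactor expansion or by noting that A is similar to its Jordan form J, which has the same characteristic polynomial as A) gives
  χ_A(x) = x^3 + 2*x^2 + x
which factors as x*(x + 1)^2. The eigenvalues (with algebraic multiplicities) are λ = -1 with multiplicity 2, λ = 0 with multiplicity 1.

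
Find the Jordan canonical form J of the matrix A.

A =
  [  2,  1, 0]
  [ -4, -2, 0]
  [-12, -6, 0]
J_2(0) ⊕ J_1(0)

The characteristic polynomial is
  det(x·I − A) = x^3

Eigenvalues and multiplicities (the geometric multiplicity of λ is n − rank(A − λI), which equals the number of Jordan blocks for λ):
  λ = 0: algebraic multiplicity = 3, geometric multiplicity = 2

Determining the block sizes for each eigenvalue:
  λ = 0: 2 blocks summing to 3 forces exactly one block of size 2 and the rest size 1 → block sizes [2, 1]

Assembling the blocks gives a Jordan form
J =
  [0, 1, 0]
  [0, 0, 0]
  [0, 0, 0]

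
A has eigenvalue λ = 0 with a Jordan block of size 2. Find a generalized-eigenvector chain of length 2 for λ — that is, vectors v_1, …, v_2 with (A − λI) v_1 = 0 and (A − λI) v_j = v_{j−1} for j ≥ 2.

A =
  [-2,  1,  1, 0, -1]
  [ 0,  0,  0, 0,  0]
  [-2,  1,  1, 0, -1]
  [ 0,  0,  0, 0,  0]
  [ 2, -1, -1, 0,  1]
A Jordan chain for λ = 0 of length 2:
v_1 = (-2, 0, -2, 0, 2)ᵀ
v_2 = (1, 0, 0, 0, 0)ᵀ

Let N = A − (0)·I. We want v_2 with N^2 v_2 = 0 but N^1 v_2 ≠ 0; then v_{j-1} := N · v_j for j = 2, …, 2.

Pick v_2 = (1, 0, 0, 0, 0)ᵀ.
Then v_1 = N · v_2 = (-2, 0, -2, 0, 2)ᵀ.

Sanity check: (A − (0)·I) v_1 = (0, 0, 0, 0, 0)ᵀ = 0. ✓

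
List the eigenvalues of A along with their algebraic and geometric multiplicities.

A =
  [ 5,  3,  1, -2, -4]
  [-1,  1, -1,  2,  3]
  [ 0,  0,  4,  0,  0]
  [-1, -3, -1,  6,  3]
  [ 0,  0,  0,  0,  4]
λ = 4: alg = 5, geom = 3

Step 1 — factor the characteristic polynomial to read off the algebraic multiplicities:
  χ_A(x) = (x - 4)^5

Step 2 — compute geometric multiplicities via the rank-nullity identity g(λ) = n − rank(A − λI):
  rank(A − (4)·I) = 2, so dim ker(A − (4)·I) = n − 2 = 3

Summary:
  λ = 4: algebraic multiplicity = 5, geometric multiplicity = 3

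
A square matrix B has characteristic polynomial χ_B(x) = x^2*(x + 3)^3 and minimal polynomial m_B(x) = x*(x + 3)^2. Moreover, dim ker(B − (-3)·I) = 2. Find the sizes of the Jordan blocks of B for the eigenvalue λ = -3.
Block sizes for λ = -3: [2, 1]

Step 1 — from the characteristic polynomial, algebraic multiplicity of λ = -3 is 3. From dim ker(B − (-3)·I) = 2, there are exactly 2 Jordan blocks for λ = -3.
Step 2 — from the minimal polynomial, the factor (x + 3)^2 tells us the largest block for λ = -3 has size 2.
Step 3 — with total size 3, 2 blocks, and largest block 2, the block sizes (in nonincreasing order) are [2, 1].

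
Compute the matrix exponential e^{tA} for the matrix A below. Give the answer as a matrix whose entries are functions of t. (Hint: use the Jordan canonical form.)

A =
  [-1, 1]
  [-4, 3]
e^{tA} =
  [-2*t*exp(t) + exp(t), t*exp(t)]
  [-4*t*exp(t), 2*t*exp(t) + exp(t)]

Strategy: write A = P · J · P⁻¹ where J is a Jordan canonical form, so e^{tA} = P · e^{tJ} · P⁻¹, and e^{tJ} can be computed block-by-block.

A has Jordan form
J =
  [1, 1]
  [0, 1]
(up to reordering of blocks).

Per-block formulas:
  For a 2×2 Jordan block J_2(1): exp(t · J_2(1)) = e^(1t)·(I + t·N), where N is the 2×2 nilpotent shift.

After assembling e^{tJ} and conjugating by P, we get:

e^{tA} =
  [-2*t*exp(t) + exp(t), t*exp(t)]
  [-4*t*exp(t), 2*t*exp(t) + exp(t)]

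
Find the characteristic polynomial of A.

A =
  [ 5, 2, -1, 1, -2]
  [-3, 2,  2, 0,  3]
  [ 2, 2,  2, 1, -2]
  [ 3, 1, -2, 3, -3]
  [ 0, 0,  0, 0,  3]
x^5 - 15*x^4 + 90*x^3 - 270*x^2 + 405*x - 243

Expanding det(x·I − A) (e.g. by cofactor expansion or by noting that A is similar to its Jordan form J, which has the same characteristic polynomial as A) gives
  χ_A(x) = x^5 - 15*x^4 + 90*x^3 - 270*x^2 + 405*x - 243
which factors as (x - 3)^5. The eigenvalues (with algebraic multiplicities) are λ = 3 with multiplicity 5.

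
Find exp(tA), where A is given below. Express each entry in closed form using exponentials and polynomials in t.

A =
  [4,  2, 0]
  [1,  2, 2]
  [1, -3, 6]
e^{tA} =
  [t^2*exp(4*t) + exp(4*t), -2*t^2*exp(4*t) + 2*t*exp(4*t), 2*t^2*exp(4*t)]
  [t*exp(4*t), -2*t*exp(4*t) + exp(4*t), 2*t*exp(4*t)]
  [-t^2*exp(4*t)/2 + t*exp(4*t), t^2*exp(4*t) - 3*t*exp(4*t), -t^2*exp(4*t) + 2*t*exp(4*t) + exp(4*t)]

Strategy: write A = P · J · P⁻¹ where J is a Jordan canonical form, so e^{tA} = P · e^{tJ} · P⁻¹, and e^{tJ} can be computed block-by-block.

A has Jordan form
J =
  [4, 1, 0]
  [0, 4, 1]
  [0, 0, 4]
(up to reordering of blocks).

Per-block formulas:
  For a 3×3 Jordan block J_3(4): exp(t · J_3(4)) = e^(4t)·(I + t·N + (t^2/2)·N^2), where N is the 3×3 nilpotent shift.

After assembling e^{tJ} and conjugating by P, we get:

e^{tA} =
  [t^2*exp(4*t) + exp(4*t), -2*t^2*exp(4*t) + 2*t*exp(4*t), 2*t^2*exp(4*t)]
  [t*exp(4*t), -2*t*exp(4*t) + exp(4*t), 2*t*exp(4*t)]
  [-t^2*exp(4*t)/2 + t*exp(4*t), t^2*exp(4*t) - 3*t*exp(4*t), -t^2*exp(4*t) + 2*t*exp(4*t) + exp(4*t)]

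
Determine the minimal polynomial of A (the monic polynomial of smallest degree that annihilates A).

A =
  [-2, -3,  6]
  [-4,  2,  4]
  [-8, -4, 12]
x^2 - 8*x + 16

The characteristic polynomial is χ_A(x) = (x - 4)^3, so the eigenvalues are known. The minimal polynomial is
  m_A(x) = Π_λ (x − λ)^{k_λ}
where k_λ is the size of the *largest* Jordan block for λ (equivalently, the smallest k with (A − λI)^k v = 0 for every generalised eigenvector v of λ).

  λ = 4: largest Jordan block has size 2, contributing (x − 4)^2

So m_A(x) = (x - 4)^2 = x^2 - 8*x + 16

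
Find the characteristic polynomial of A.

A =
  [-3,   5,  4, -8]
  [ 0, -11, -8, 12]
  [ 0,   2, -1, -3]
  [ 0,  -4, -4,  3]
x^4 + 12*x^3 + 54*x^2 + 108*x + 81

Expanding det(x·I − A) (e.g. by cofactor expansion or by noting that A is similar to its Jordan form J, which has the same characteristic polynomial as A) gives
  χ_A(x) = x^4 + 12*x^3 + 54*x^2 + 108*x + 81
which factors as (x + 3)^4. The eigenvalues (with algebraic multiplicities) are λ = -3 with multiplicity 4.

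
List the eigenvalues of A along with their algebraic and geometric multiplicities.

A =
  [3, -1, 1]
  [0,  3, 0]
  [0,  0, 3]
λ = 3: alg = 3, geom = 2

Step 1 — factor the characteristic polynomial to read off the algebraic multiplicities:
  χ_A(x) = (x - 3)^3

Step 2 — compute geometric multiplicities via the rank-nullity identity g(λ) = n − rank(A − λI):
  rank(A − (3)·I) = 1, so dim ker(A − (3)·I) = n − 1 = 2

Summary:
  λ = 3: algebraic multiplicity = 3, geometric multiplicity = 2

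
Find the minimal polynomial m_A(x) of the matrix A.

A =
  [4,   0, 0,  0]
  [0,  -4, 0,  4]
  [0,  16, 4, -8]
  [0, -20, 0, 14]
x^2 - 10*x + 24

The characteristic polynomial is χ_A(x) = (x - 6)*(x - 4)^3, so the eigenvalues are known. The minimal polynomial is
  m_A(x) = Π_λ (x − λ)^{k_λ}
where k_λ is the size of the *largest* Jordan block for λ (equivalently, the smallest k with (A − λI)^k v = 0 for every generalised eigenvector v of λ).

  λ = 4: largest Jordan block has size 1, contributing (x − 4)
  λ = 6: largest Jordan block has size 1, contributing (x − 6)

So m_A(x) = (x - 6)*(x - 4) = x^2 - 10*x + 24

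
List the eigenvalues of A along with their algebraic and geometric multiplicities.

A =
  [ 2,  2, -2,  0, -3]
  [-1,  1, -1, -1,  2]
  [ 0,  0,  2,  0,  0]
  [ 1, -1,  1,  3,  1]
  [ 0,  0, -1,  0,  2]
λ = 2: alg = 5, geom = 2

Step 1 — factor the characteristic polynomial to read off the algebraic multiplicities:
  χ_A(x) = (x - 2)^5

Step 2 — compute geometric multiplicities via the rank-nullity identity g(λ) = n − rank(A − λI):
  rank(A − (2)·I) = 3, so dim ker(A − (2)·I) = n − 3 = 2

Summary:
  λ = 2: algebraic multiplicity = 5, geometric multiplicity = 2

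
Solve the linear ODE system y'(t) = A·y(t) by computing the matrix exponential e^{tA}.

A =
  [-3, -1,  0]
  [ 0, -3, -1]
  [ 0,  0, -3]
e^{tA} =
  [exp(-3*t), -t*exp(-3*t), t^2*exp(-3*t)/2]
  [0, exp(-3*t), -t*exp(-3*t)]
  [0, 0, exp(-3*t)]

Strategy: write A = P · J · P⁻¹ where J is a Jordan canonical form, so e^{tA} = P · e^{tJ} · P⁻¹, and e^{tJ} can be computed block-by-block.

A has Jordan form
J =
  [-3,  1,  0]
  [ 0, -3,  1]
  [ 0,  0, -3]
(up to reordering of blocks).

Per-block formulas:
  For a 3×3 Jordan block J_3(-3): exp(t · J_3(-3)) = e^(-3t)·(I + t·N + (t^2/2)·N^2), where N is the 3×3 nilpotent shift.

After assembling e^{tJ} and conjugating by P, we get:

e^{tA} =
  [exp(-3*t), -t*exp(-3*t), t^2*exp(-3*t)/2]
  [0, exp(-3*t), -t*exp(-3*t)]
  [0, 0, exp(-3*t)]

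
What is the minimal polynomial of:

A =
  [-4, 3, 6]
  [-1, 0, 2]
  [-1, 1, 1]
x^2 + 2*x + 1

The characteristic polynomial is χ_A(x) = (x + 1)^3, so the eigenvalues are known. The minimal polynomial is
  m_A(x) = Π_λ (x − λ)^{k_λ}
where k_λ is the size of the *largest* Jordan block for λ (equivalently, the smallest k with (A − λI)^k v = 0 for every generalised eigenvector v of λ).

  λ = -1: largest Jordan block has size 2, contributing (x + 1)^2

So m_A(x) = (x + 1)^2 = x^2 + 2*x + 1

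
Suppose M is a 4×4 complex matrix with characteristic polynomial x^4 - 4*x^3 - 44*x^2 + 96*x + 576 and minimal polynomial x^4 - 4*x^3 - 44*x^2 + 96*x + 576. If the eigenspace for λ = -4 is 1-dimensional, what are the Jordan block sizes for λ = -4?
Block sizes for λ = -4: [2]

Step 1 — from the characteristic polynomial, algebraic multiplicity of λ = -4 is 2. From dim ker(M − (-4)·I) = 1, there are exactly 1 Jordan blocks for λ = -4.
Step 2 — from the minimal polynomial, the factor (x + 4)^2 tells us the largest block for λ = -4 has size 2.
Step 3 — with total size 2, 1 blocks, and largest block 2, the block sizes (in nonincreasing order) are [2].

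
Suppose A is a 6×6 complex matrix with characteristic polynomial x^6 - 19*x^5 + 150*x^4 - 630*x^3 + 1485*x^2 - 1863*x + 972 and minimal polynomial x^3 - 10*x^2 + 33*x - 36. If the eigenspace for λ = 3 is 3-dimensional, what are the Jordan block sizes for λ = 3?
Block sizes for λ = 3: [2, 2, 1]

Step 1 — from the characteristic polynomial, algebraic multiplicity of λ = 3 is 5. From dim ker(A − (3)·I) = 3, there are exactly 3 Jordan blocks for λ = 3.
Step 2 — from the minimal polynomial, the factor (x − 3)^2 tells us the largest block for λ = 3 has size 2.
Step 3 — with total size 5, 3 blocks, and largest block 2, the block sizes (in nonincreasing order) are [2, 2, 1].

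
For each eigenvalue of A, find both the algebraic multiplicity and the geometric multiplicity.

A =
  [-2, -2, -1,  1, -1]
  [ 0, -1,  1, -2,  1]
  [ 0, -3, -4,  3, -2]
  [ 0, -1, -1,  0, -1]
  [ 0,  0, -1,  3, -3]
λ = -2: alg = 5, geom = 3

Step 1 — factor the characteristic polynomial to read off the algebraic multiplicities:
  χ_A(x) = (x + 2)^5

Step 2 — compute geometric multiplicities via the rank-nullity identity g(λ) = n − rank(A − λI):
  rank(A − (-2)·I) = 2, so dim ker(A − (-2)·I) = n − 2 = 3

Summary:
  λ = -2: algebraic multiplicity = 5, geometric multiplicity = 3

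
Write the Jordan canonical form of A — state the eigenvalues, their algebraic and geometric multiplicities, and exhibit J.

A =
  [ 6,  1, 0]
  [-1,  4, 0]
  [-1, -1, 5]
J_2(5) ⊕ J_1(5)

The characteristic polynomial is
  det(x·I − A) = x^3 - 15*x^2 + 75*x - 125 = (x - 5)^3

Eigenvalues and multiplicities (the geometric multiplicity of λ is n − rank(A − λI), which equals the number of Jordan blocks for λ):
  λ = 5: algebraic multiplicity = 3, geometric multiplicity = 2

Determining the block sizes for each eigenvalue:
  λ = 5: 2 blocks summing to 3 forces exactly one block of size 2 and the rest size 1 → block sizes [2, 1]

Assembling the blocks gives a Jordan form
J =
  [5, 1, 0]
  [0, 5, 0]
  [0, 0, 5]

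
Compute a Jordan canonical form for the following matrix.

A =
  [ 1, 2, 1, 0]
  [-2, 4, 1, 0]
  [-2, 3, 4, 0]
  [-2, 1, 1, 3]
J_3(3) ⊕ J_1(3)

The characteristic polynomial is
  det(x·I − A) = x^4 - 12*x^3 + 54*x^2 - 108*x + 81 = (x - 3)^4

Eigenvalues and multiplicities (the geometric multiplicity of λ is n − rank(A − λI), which equals the number of Jordan blocks for λ):
  λ = 3: algebraic multiplicity = 4, geometric multiplicity = 2

Determining the block sizes for each eigenvalue:
  λ = 3: with am = 4 and gm = 2, the partition is not yet determined (e.g. several partitions of 4 into 2 parts exist). Let N = A − (3)·I. Computing rank(N^1) = 2, rank(N^2) = 1, rank(N^3) = 0; the number of blocks of size ≥ j is rank(N^{j−1}) − rank(N^j), giving [2, 1, 1]. So we have 1 block(s) of size 3, 1 block(s) of size 1 → block sizes [3, 1]

Assembling the blocks gives a Jordan form
J =
  [3, 1, 0, 0]
  [0, 3, 1, 0]
  [0, 0, 3, 0]
  [0, 0, 0, 3]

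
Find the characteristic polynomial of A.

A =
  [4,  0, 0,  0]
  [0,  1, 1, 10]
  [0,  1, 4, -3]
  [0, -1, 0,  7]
x^4 - 16*x^3 + 96*x^2 - 256*x + 256

Expanding det(x·I − A) (e.g. by cofactor expansion or by noting that A is similar to its Jordan form J, which has the same characteristic polynomial as A) gives
  χ_A(x) = x^4 - 16*x^3 + 96*x^2 - 256*x + 256
which factors as (x - 4)^4. The eigenvalues (with algebraic multiplicities) are λ = 4 with multiplicity 4.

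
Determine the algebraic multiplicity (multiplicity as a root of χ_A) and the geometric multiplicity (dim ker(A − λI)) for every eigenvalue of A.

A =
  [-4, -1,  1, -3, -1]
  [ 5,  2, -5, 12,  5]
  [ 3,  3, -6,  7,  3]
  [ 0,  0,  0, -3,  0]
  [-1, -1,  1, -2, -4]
λ = -3: alg = 5, geom = 3

Step 1 — factor the characteristic polynomial to read off the algebraic multiplicities:
  χ_A(x) = (x + 3)^5

Step 2 — compute geometric multiplicities via the rank-nullity identity g(λ) = n − rank(A − λI):
  rank(A − (-3)·I) = 2, so dim ker(A − (-3)·I) = n − 2 = 3

Summary:
  λ = -3: algebraic multiplicity = 5, geometric multiplicity = 3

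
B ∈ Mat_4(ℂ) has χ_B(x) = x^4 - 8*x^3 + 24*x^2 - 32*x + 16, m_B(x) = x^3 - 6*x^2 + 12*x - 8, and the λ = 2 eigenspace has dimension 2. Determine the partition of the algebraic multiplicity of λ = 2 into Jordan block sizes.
Block sizes for λ = 2: [3, 1]

Step 1 — from the characteristic polynomial, algebraic multiplicity of λ = 2 is 4. From dim ker(B − (2)·I) = 2, there are exactly 2 Jordan blocks for λ = 2.
Step 2 — from the minimal polynomial, the factor (x − 2)^3 tells us the largest block for λ = 2 has size 3.
Step 3 — with total size 4, 2 blocks, and largest block 3, the block sizes (in nonincreasing order) are [3, 1].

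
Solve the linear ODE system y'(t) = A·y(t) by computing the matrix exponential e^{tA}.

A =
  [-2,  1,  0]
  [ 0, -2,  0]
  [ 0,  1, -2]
e^{tA} =
  [exp(-2*t), t*exp(-2*t), 0]
  [0, exp(-2*t), 0]
  [0, t*exp(-2*t), exp(-2*t)]

Strategy: write A = P · J · P⁻¹ where J is a Jordan canonical form, so e^{tA} = P · e^{tJ} · P⁻¹, and e^{tJ} can be computed block-by-block.

A has Jordan form
J =
  [-2,  1,  0]
  [ 0, -2,  0]
  [ 0,  0, -2]
(up to reordering of blocks).

Per-block formulas:
  For a 1×1 block at λ = -2: exp(t · [-2]) = [e^(-2t)].
  For a 2×2 Jordan block J_2(-2): exp(t · J_2(-2)) = e^(-2t)·(I + t·N), where N is the 2×2 nilpotent shift.

After assembling e^{tJ} and conjugating by P, we get:

e^{tA} =
  [exp(-2*t), t*exp(-2*t), 0]
  [0, exp(-2*t), 0]
  [0, t*exp(-2*t), exp(-2*t)]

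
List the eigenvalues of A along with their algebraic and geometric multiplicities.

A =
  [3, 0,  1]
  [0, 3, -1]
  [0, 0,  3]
λ = 3: alg = 3, geom = 2

Step 1 — factor the characteristic polynomial to read off the algebraic multiplicities:
  χ_A(x) = (x - 3)^3

Step 2 — compute geometric multiplicities via the rank-nullity identity g(λ) = n − rank(A − λI):
  rank(A − (3)·I) = 1, so dim ker(A − (3)·I) = n − 1 = 2

Summary:
  λ = 3: algebraic multiplicity = 3, geometric multiplicity = 2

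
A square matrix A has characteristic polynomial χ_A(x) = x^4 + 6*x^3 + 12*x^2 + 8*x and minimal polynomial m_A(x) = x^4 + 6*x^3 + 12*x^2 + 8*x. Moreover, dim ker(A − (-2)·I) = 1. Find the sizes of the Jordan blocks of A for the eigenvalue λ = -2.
Block sizes for λ = -2: [3]

Step 1 — from the characteristic polynomial, algebraic multiplicity of λ = -2 is 3. From dim ker(A − (-2)·I) = 1, there are exactly 1 Jordan blocks for λ = -2.
Step 2 — from the minimal polynomial, the factor (x + 2)^3 tells us the largest block for λ = -2 has size 3.
Step 3 — with total size 3, 1 blocks, and largest block 3, the block sizes (in nonincreasing order) are [3].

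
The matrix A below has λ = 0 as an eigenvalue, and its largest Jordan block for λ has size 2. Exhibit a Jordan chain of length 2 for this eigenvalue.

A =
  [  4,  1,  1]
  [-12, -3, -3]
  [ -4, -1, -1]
A Jordan chain for λ = 0 of length 2:
v_1 = (4, -12, -4)ᵀ
v_2 = (1, 0, 0)ᵀ

Let N = A − (0)·I. We want v_2 with N^2 v_2 = 0 but N^1 v_2 ≠ 0; then v_{j-1} := N · v_j for j = 2, …, 2.

Pick v_2 = (1, 0, 0)ᵀ.
Then v_1 = N · v_2 = (4, -12, -4)ᵀ.

Sanity check: (A − (0)·I) v_1 = (0, 0, 0)ᵀ = 0. ✓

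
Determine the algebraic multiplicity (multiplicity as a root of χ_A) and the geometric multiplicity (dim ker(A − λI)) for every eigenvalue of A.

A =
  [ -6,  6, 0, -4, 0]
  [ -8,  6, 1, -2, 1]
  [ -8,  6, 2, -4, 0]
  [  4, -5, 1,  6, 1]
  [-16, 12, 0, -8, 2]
λ = 2: alg = 5, geom = 3

Step 1 — factor the characteristic polynomial to read off the algebraic multiplicities:
  χ_A(x) = (x - 2)^5

Step 2 — compute geometric multiplicities via the rank-nullity identity g(λ) = n − rank(A − λI):
  rank(A − (2)·I) = 2, so dim ker(A − (2)·I) = n − 2 = 3

Summary:
  λ = 2: algebraic multiplicity = 5, geometric multiplicity = 3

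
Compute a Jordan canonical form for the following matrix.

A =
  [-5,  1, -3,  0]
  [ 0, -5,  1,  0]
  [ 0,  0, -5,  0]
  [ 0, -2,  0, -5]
J_3(-5) ⊕ J_1(-5)

The characteristic polynomial is
  det(x·I − A) = x^4 + 20*x^3 + 150*x^2 + 500*x + 625 = (x + 5)^4

Eigenvalues and multiplicities (the geometric multiplicity of λ is n − rank(A − λI), which equals the number of Jordan blocks for λ):
  λ = -5: algebraic multiplicity = 4, geometric multiplicity = 2

Determining the block sizes for each eigenvalue:
  λ = -5: with am = 4 and gm = 2, the partition is not yet determined (e.g. several partitions of 4 into 2 parts exist). Let N = A − (-5)·I. Computing rank(N^1) = 2, rank(N^2) = 1, rank(N^3) = 0; the number of blocks of size ≥ j is rank(N^{j−1}) − rank(N^j), giving [2, 1, 1]. So we have 1 block(s) of size 3, 1 block(s) of size 1 → block sizes [3, 1]

Assembling the blocks gives a Jordan form
J =
  [-5,  1,  0,  0]
  [ 0, -5,  1,  0]
  [ 0,  0, -5,  0]
  [ 0,  0,  0, -5]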